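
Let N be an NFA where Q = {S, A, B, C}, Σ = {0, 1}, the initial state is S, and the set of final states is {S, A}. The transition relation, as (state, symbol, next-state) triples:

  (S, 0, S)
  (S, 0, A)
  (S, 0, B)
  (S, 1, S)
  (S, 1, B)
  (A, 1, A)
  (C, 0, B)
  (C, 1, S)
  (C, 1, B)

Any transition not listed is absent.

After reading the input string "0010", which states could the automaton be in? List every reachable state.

{S, A, B}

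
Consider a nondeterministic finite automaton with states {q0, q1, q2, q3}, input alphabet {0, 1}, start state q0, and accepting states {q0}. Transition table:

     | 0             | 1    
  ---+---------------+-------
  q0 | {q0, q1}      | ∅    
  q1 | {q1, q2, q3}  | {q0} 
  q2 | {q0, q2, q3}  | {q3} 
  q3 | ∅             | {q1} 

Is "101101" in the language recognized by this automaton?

Start in {q0}.
Read '1': q0→∅; now ∅.
The set is empty and remains empty for the remaining 5 symbols.
The final set ∅ contains no accepting state.

No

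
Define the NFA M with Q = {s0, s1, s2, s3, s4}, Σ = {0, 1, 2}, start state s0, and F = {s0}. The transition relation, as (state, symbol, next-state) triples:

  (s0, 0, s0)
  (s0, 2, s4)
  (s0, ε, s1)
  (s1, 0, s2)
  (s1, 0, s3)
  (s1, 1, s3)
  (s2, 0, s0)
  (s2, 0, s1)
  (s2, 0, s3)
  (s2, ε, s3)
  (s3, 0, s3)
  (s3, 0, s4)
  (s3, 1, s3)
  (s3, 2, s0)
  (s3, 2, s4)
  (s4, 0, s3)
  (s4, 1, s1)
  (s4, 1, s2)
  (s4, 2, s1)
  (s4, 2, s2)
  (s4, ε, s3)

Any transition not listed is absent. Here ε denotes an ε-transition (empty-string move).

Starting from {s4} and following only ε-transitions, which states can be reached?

Begin with {s4}.
ε-move s4 → s3; add s3.

{s3, s4}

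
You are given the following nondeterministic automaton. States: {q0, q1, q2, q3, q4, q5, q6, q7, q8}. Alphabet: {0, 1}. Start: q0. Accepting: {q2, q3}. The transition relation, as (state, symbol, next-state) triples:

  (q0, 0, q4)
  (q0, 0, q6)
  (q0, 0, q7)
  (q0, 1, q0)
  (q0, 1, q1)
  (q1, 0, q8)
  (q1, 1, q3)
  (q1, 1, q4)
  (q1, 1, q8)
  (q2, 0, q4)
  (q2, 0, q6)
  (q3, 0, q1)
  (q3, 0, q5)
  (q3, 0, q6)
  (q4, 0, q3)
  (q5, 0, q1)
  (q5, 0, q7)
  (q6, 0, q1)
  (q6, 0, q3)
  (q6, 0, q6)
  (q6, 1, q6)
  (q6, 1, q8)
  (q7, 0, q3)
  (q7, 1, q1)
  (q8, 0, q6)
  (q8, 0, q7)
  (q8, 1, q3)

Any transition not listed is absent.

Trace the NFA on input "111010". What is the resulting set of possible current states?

{q1, q3, q5, q6, q7, q8}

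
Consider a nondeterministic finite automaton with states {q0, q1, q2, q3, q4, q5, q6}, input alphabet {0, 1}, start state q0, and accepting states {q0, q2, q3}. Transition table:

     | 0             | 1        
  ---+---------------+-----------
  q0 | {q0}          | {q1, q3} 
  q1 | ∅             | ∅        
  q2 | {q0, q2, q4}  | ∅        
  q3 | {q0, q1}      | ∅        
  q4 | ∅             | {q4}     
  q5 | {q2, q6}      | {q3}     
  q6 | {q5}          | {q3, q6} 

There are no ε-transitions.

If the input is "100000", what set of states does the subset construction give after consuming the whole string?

Start in {q0}.
Read '1': q0→{q1, q3}; now {q1, q3}.
Read '0': q1→∅, q3→{q0, q1}; now {q0, q1}.
Read '0': q0→{q0}, q1→∅; now {q0}.
Read '0': q0→{q0}; now {q0}.
Read '0': q0→{q0}; now {q0}.
Read '0': q0→{q0}; now {q0}.

{q0}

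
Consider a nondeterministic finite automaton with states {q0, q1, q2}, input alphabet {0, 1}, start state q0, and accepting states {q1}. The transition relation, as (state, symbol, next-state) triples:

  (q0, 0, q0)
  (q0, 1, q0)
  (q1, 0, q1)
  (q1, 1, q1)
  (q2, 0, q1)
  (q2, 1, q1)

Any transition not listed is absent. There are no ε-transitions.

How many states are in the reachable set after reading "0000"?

Start in {q0}.
Read '0': {q0} → {q0}.
Read '0': {q0} → {q0}.
Read '0': {q0} → {q0}.
Read '0': {q0} → {q0}.
That set has 1 state.

1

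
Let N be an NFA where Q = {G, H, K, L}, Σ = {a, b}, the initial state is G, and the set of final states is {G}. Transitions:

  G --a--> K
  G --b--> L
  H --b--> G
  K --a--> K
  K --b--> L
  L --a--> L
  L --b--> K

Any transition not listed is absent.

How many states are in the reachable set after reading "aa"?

1

Start in {G}.
Read 'a': {G} → {K}.
Read 'a': {K} → {K}.
That set has 1 state.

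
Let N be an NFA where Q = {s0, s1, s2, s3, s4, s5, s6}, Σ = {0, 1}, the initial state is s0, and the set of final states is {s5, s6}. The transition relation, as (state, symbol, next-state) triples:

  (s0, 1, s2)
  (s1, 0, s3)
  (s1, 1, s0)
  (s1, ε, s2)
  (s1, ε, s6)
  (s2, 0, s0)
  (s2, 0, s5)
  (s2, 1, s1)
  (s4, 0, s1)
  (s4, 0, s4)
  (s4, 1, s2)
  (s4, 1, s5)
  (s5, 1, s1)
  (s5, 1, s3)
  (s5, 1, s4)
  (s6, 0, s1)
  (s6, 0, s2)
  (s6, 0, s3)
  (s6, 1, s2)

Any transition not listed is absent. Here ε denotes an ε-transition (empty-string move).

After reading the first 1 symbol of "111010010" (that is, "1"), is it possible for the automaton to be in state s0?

No

Start in {s0}.
Read '1': {s0} → {s2}.
State s0 is not in {s2}.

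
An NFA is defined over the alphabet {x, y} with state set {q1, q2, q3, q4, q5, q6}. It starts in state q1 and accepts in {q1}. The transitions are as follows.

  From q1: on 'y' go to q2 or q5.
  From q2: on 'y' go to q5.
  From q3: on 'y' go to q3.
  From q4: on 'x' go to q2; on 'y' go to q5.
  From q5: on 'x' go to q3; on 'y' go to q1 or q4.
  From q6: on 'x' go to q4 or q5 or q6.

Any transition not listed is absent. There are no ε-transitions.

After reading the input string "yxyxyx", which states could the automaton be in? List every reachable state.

∅

Start in {q1}.
Read 'y': q1→{q2, q5}; now {q2, q5}.
Read 'x': q2→∅, q5→{q3}; now {q3}.
Read 'y': q3→{q3}; now {q3}.
Read 'x': q3→∅; now ∅.
The set is empty and remains empty for the remaining 2 symbols.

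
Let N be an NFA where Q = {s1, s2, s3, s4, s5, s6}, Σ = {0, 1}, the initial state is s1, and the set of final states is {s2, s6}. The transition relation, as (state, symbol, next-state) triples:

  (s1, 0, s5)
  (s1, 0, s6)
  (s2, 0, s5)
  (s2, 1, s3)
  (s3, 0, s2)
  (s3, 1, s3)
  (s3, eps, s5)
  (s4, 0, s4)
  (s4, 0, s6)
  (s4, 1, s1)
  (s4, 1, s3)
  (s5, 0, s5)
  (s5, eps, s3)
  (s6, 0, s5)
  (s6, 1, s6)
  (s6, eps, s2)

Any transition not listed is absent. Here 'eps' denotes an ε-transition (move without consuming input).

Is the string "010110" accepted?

Yes

Start in {s1}.
Read '0': {s1} → {s2, s3, s5, s6}.
Read '1': {s2, s3, s5, s6} → {s2, s3, s5, s6}.
Read '0': {s2, s3, s5, s6} → {s2, s3, s5}.
Read '1': {s2, s3, s5} → {s3, s5}.
Read '1': {s3, s5} → {s3, s5}.
Read '0': {s3, s5} → {s2, s3, s5}.
The final set {s2, s3, s5} contains the accepting state s2.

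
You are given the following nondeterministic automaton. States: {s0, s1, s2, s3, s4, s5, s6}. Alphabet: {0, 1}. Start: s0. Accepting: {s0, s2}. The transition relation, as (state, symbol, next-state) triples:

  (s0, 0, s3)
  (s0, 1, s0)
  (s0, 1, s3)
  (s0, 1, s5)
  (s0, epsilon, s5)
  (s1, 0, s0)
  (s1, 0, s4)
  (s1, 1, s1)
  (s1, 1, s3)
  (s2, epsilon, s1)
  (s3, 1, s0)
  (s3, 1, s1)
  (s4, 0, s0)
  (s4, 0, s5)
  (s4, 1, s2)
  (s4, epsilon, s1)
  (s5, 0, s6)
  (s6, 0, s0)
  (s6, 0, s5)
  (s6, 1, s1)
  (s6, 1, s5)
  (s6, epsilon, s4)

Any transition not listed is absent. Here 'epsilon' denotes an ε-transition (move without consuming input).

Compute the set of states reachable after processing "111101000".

{s0, s1, s3, s4, s5, s6}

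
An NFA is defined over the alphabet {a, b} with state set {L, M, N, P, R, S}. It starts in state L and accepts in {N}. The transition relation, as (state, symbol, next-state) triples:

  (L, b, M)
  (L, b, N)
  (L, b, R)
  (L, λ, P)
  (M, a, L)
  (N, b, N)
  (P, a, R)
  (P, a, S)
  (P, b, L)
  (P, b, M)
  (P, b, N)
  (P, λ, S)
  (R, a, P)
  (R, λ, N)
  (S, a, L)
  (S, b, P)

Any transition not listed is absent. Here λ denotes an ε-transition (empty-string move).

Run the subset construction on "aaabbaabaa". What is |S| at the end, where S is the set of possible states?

Start: ε-closure({L}) = {L, P, S}.
Read 'a': L→∅, P→{R, S}, S→{L}; union {L, R, S}; ε-closure = {L, N, P, R, S}.
Read 'a': L→∅, N→∅, P→{R, S}, R→{P}, S→{L}; union {L, P, R, S}; ε-closure = {L, N, P, R, S}.
Read 'a': L→∅, N→∅, P→{R, S}, R→{P}, S→{L}; union {L, P, R, S}; ε-closure = {L, N, P, R, S}.
Read 'b': L→{M, N, R}, N→{N}, P→{L, M, N}, R→∅, S→{P}; union {L, M, N, P, R}; ε-closure = {L, M, N, P, R, S}.
Read 'b': L→{M, N, R}, M→∅, N→{N}, P→{L, M, N}, R→∅, S→{P}; union {L, M, N, P, R}; ε-closure = {L, M, N, P, R, S}.
Read 'a': L→∅, M→{L}, N→∅, P→{R, S}, R→{P}, S→{L}; union {L, P, R, S}; ε-closure = {L, N, P, R, S}.
Read 'a': L→∅, N→∅, P→{R, S}, R→{P}, S→{L}; union {L, P, R, S}; ε-closure = {L, N, P, R, S}.
Read 'b': L→{M, N, R}, N→{N}, P→{L, M, N}, R→∅, S→{P}; union {L, M, N, P, R}; ε-closure = {L, M, N, P, R, S}.
Read 'a': L→∅, M→{L}, N→∅, P→{R, S}, R→{P}, S→{L}; union {L, P, R, S}; ε-closure = {L, N, P, R, S}.
Read 'a': L→∅, N→∅, P→{R, S}, R→{P}, S→{L}; union {L, P, R, S}; ε-closure = {L, N, P, R, S}.
That set has 5 states.

5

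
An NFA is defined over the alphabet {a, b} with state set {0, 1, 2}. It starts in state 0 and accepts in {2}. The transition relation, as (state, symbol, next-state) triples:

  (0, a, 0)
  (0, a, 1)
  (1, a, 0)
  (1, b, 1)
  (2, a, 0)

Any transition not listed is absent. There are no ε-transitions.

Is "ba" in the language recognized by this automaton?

Start in {0}.
Read 'b': {0} → ∅.
The set is empty and remains empty for the remaining 1 symbol.
The final set ∅ contains no accepting state.

No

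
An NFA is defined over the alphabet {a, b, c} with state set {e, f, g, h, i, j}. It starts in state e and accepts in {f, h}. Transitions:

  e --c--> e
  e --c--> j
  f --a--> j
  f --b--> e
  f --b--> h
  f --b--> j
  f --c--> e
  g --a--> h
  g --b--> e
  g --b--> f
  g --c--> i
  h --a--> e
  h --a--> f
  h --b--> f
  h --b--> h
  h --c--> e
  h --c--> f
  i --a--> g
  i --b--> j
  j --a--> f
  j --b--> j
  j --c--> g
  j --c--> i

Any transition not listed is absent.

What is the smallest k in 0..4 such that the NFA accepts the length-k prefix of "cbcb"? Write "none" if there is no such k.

Start in {e}.
Read 'c': {e} → {e, j}.
Read 'b': {e, j} → {j}.
Read 'c': {j} → {g, i}.
Read 'b': {g, i} → {e, f, j}.
None of the earlier sets intersect F, but {e, f, j} does.

4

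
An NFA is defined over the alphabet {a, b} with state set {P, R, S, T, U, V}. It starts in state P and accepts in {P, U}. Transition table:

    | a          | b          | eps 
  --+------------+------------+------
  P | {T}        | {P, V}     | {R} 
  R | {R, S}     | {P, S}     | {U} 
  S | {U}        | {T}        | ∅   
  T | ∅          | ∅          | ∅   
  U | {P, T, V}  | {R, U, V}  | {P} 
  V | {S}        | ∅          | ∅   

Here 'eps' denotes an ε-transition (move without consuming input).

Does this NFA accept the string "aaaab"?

Start: ε-closure({P}) = {P, R, U}.
Read 'a': {P, R, U} → {P, R, S, T, U, V}.
Read 'a': {P, R, S, T, U, V} → {P, R, S, T, U, V}.
Read 'a': {P, R, S, T, U, V} → {P, R, S, T, U, V}.
Read 'a': {P, R, S, T, U, V} → {P, R, S, T, U, V}.
Read 'b': {P, R, S, T, U, V} → {P, R, S, T, U, V}.
The final set {P, R, S, T, U, V} contains the accepting states P, U.

Yes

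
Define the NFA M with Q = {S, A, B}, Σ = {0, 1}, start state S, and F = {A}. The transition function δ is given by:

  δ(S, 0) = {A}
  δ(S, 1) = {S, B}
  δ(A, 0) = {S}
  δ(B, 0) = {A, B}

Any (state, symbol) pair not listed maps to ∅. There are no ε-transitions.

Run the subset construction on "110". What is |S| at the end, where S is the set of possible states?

2

Start in {S}.
Read '1': {S} → {S, B}.
Read '1': {S, B} → {S, B}.
Read '0': {S, B} → {A, B}.
That set has 2 states.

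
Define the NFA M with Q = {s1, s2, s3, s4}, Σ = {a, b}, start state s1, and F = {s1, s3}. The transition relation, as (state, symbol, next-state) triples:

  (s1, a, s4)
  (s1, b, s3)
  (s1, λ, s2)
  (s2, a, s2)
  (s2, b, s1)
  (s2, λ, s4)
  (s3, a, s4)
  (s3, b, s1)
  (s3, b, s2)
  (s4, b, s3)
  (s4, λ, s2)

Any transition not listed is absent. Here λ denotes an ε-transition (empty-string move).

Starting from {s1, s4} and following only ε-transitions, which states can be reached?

{s1, s2, s4}

Begin with {s1, s4}.
ε-move s4 → s2; add s2.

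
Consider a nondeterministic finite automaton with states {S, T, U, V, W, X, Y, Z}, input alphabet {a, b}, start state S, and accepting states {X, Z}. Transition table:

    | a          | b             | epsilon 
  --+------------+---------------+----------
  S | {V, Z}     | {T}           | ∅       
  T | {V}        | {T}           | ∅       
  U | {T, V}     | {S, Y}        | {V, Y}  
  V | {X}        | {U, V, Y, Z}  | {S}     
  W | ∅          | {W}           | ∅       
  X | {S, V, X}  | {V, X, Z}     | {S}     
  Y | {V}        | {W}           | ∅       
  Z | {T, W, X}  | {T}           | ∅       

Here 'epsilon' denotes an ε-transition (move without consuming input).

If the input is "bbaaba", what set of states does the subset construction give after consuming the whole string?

{S, T, V, W, X, Z}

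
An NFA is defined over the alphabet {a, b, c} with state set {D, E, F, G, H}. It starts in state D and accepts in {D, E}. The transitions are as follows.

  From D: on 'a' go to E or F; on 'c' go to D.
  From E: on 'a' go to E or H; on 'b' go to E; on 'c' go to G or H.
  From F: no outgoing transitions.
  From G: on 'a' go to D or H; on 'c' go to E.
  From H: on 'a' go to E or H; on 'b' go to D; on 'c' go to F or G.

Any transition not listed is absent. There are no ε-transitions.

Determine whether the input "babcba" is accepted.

No

Start in {D}.
Read 'b': {D} → ∅.
The set is empty and remains empty for the remaining 5 symbols.
The final set ∅ contains no accepting state.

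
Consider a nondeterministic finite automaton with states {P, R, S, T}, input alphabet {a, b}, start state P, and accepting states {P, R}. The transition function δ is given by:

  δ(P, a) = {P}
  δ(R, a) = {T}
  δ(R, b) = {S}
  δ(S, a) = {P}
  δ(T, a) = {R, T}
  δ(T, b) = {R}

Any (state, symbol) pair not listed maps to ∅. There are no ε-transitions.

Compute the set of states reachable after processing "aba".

Start in {P}.
Read 'a': {P} → {P}.
Read 'b': {P} → ∅.
The set is empty and remains empty for the remaining 1 symbol.

∅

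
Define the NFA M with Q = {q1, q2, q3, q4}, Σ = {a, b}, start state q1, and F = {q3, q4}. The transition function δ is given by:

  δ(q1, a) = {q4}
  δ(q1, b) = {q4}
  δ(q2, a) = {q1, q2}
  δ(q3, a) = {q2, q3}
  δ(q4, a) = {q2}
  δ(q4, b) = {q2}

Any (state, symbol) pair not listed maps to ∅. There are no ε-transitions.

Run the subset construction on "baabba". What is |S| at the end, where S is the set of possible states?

2

Start in {q1}.
Read 'b': {q1} → {q4}.
Read 'a': {q4} → {q2}.
Read 'a': {q2} → {q1, q2}.
Read 'b': {q1, q2} → {q4}.
Read 'b': {q4} → {q2}.
Read 'a': {q2} → {q1, q2}.
That set has 2 states.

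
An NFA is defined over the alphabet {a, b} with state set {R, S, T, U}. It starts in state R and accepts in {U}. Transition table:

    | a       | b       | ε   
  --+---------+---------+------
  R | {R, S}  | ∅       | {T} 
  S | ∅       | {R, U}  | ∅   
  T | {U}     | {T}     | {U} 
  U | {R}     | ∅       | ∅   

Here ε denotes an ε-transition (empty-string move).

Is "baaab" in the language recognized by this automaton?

Yes

Start: ε-closure({R}) = {R, T, U}.
Read 'b': {R, T, U} → {T, U}.
Read 'a': {T, U} → {R, T, U}.
Read 'a': {R, T, U} → {R, S, T, U}.
Read 'a': {R, S, T, U} → {R, S, T, U}.
Read 'b': {R, S, T, U} → {R, T, U}.
The final set {R, T, U} contains the accepting state U.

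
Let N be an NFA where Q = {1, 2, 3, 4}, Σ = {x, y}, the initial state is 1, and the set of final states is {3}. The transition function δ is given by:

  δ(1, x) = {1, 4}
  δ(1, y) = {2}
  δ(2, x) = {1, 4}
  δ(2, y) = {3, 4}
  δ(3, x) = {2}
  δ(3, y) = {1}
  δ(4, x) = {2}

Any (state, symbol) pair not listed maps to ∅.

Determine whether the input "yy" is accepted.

Start in {1}.
Read 'y': 1→{2}; now {2}.
Read 'y': 2→{3, 4}; now {3, 4}.
The final set {3, 4} contains the accepting state 3.

Yes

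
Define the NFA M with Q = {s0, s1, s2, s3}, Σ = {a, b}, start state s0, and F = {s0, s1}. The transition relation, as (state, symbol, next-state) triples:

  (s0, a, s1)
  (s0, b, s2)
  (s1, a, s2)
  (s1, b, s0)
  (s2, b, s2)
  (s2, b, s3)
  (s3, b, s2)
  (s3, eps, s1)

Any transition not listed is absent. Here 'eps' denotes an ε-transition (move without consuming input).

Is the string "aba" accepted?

Start in {s0}.
Read 'a': {s0} → {s1}.
Read 'b': {s1} → {s0}.
Read 'a': {s0} → {s1}.
The final set {s1} contains the accepting state s1.

Yes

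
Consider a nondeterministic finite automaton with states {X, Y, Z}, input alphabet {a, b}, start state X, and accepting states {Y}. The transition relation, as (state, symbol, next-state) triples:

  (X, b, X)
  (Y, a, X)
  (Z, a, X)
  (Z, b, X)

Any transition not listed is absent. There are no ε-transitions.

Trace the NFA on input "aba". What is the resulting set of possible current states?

∅

Start in {X}.
Read 'a': {X} → ∅.
The set is empty and remains empty for the remaining 2 symbols.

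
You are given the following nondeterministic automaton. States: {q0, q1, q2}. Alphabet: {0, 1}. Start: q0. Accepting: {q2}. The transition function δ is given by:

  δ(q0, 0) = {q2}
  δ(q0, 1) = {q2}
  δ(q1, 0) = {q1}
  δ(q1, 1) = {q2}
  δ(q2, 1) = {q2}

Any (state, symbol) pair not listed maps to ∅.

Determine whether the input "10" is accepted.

No

Start in {q0}.
Read '1': q0→{q2}; now {q2}.
Read '0': q2→∅; now ∅.
The final set ∅ contains no accepting state.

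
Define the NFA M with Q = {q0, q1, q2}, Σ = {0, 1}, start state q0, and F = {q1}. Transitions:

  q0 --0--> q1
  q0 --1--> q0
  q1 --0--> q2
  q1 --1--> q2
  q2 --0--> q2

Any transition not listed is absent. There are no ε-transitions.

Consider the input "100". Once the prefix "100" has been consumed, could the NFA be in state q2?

Start in {q0}.
Read '1': q0→{q0}; now {q0}.
Read '0': q0→{q1}; now {q1}.
Read '0': q1→{q2}; now {q2}.
State q2 is in {q2}.

Yes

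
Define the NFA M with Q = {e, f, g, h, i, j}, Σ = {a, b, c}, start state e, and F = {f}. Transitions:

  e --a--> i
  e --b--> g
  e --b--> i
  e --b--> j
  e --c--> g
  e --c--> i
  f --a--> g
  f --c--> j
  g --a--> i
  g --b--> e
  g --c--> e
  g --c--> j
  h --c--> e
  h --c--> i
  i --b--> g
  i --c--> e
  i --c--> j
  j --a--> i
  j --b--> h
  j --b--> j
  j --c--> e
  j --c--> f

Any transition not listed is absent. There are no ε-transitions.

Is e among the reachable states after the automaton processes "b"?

No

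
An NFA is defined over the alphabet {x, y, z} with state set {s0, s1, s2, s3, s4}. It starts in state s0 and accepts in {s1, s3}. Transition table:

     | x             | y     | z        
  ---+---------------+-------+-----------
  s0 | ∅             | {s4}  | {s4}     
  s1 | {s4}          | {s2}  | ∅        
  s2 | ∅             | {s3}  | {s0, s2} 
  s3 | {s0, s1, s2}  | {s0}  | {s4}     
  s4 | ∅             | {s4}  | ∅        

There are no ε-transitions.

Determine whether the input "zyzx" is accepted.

Start in {s0}.
Read 'z': {s0} → {s4}.
Read 'y': {s4} → {s4}.
Read 'z': {s4} → ∅.
The set is empty and remains empty for the remaining 1 symbol.
The final set ∅ contains no accepting state.

No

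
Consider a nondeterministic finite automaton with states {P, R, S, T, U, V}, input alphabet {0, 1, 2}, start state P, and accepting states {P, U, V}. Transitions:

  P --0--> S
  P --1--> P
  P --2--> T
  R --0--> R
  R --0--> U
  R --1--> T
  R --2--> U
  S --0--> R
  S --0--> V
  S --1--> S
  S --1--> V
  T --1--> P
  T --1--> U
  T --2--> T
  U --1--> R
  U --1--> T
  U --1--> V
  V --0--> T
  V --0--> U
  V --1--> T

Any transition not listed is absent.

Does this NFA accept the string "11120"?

Start in {P}.
Read '1': P→{P}; now {P}.
Read '1': P→{P}; now {P}.
Read '1': P→{P}; now {P}.
Read '2': P→{T}; now {T}.
Read '0': T→∅; now ∅.
The final set ∅ contains no accepting state.

No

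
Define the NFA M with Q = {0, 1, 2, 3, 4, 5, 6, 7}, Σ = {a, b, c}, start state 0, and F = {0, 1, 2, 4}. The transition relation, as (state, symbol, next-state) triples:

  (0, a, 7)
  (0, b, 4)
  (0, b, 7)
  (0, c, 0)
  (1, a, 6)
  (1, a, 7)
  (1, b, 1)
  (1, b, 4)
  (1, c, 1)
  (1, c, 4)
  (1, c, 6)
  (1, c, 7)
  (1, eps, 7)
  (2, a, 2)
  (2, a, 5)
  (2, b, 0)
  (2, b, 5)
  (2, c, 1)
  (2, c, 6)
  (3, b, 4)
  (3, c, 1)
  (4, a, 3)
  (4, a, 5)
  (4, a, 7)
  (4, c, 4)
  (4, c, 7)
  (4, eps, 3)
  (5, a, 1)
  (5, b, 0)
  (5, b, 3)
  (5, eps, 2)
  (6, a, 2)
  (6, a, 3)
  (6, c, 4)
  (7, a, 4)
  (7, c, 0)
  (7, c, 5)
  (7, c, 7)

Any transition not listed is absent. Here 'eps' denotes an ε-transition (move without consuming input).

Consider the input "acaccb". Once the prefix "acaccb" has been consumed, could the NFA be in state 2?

Yes

Start in {0}.
Read 'a': 0→{7}; now {7}.
Read 'c': 7→{0, 5, 7}; union {0, 5, 7}; ε-closure = {0, 2, 5, 7}.
Read 'a': 0→{7}, 2→{2, 5}, 5→{1}, 7→{4}; union {1, 2, 4, 5, 7}; ε-closure = {1, 2, 3, 4, 5, 7}.
Read 'c': 1→{1, 4, 6, 7}, 2→{1, 6}, 3→{1}, 4→{4, 7}, 5→∅, 7→{0, 5, 7}; union {0, 1, 4, 5, 6, 7}; ε-closure = {0, 1, 2, 3, 4, 5, 6, 7}.
Read 'c': 0→{0}, 1→{1, 4, 6, 7}, 2→{1, 6}, 3→{1}, 4→{4, 7}, 5→∅, 6→{4}, 7→{0, 5, 7}; union {0, 1, 4, 5, 6, 7}; ε-closure = {0, 1, 2, 3, 4, 5, 6, 7}.
Read 'b': 0→{4, 7}, 1→{1, 4}, 2→{0, 5}, 3→{4}, 4→∅, 5→{0, 3}, 6→∅, 7→∅; union {0, 1, 3, 4, 5, 7}; ε-closure = {0, 1, 2, 3, 4, 5, 7}.
State 2 is in {0, 1, 2, 3, 4, 5, 7}.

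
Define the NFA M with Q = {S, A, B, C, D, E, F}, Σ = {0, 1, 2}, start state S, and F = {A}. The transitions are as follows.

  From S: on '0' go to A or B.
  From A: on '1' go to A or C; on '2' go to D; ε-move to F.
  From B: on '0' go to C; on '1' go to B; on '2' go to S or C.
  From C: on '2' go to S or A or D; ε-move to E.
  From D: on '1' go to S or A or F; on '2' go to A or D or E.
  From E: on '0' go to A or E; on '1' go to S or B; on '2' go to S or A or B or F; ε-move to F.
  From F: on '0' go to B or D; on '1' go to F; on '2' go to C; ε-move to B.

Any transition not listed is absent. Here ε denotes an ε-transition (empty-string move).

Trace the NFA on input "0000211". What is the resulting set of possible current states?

{S, A, B, C, E, F}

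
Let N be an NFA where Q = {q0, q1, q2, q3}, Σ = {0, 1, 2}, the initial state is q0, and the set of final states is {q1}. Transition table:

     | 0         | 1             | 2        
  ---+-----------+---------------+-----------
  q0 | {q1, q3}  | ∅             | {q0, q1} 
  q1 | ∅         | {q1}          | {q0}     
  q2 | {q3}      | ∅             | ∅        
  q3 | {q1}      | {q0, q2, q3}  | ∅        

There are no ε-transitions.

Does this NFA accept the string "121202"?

Start in {q0}.
Read '1': q0→∅; now ∅.
The set is empty and remains empty for the remaining 5 symbols.
The final set ∅ contains no accepting state.

No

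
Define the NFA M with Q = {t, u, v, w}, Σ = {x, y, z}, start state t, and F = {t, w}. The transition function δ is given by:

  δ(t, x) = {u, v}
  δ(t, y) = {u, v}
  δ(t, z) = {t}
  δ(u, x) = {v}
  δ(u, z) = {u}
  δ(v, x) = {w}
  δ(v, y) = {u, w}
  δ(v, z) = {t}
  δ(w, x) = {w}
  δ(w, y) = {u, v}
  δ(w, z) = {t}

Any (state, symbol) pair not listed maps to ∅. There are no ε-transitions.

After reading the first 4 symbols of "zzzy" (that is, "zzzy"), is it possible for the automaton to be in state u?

Start in {t}.
Read 'z': t→{t}; now {t}.
Read 'z': t→{t}; now {t}.
Read 'z': t→{t}; now {t}.
Read 'y': t→{u, v}; now {u, v}.
State u is in {u, v}.

Yes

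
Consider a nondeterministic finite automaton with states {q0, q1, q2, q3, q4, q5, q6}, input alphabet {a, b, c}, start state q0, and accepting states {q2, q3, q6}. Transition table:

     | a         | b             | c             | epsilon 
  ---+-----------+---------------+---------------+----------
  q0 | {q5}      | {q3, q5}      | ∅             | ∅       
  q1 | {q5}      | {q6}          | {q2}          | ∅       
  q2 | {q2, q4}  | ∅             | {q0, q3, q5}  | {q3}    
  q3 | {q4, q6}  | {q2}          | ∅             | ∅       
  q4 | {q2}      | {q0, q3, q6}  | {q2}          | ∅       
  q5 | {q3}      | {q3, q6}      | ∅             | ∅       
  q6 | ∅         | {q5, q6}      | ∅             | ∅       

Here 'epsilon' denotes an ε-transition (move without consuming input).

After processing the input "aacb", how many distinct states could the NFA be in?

Start in {q0}.
Read 'a': q0→{q5}; now {q5}.
Read 'a': q5→{q3}; now {q3}.
Read 'c': q3→∅; now ∅.
The set is empty and remains empty for the remaining 1 symbol.
That set has 0 states.

0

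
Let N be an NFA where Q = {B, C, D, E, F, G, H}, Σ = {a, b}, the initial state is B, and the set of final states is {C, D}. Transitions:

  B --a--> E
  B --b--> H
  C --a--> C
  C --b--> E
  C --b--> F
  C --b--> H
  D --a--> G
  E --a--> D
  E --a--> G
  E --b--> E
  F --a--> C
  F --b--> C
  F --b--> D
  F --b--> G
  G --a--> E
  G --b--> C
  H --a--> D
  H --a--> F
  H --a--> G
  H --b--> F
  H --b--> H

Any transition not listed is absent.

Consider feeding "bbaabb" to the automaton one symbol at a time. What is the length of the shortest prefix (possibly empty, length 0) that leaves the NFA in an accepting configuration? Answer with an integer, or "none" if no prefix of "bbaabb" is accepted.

3

Start in {B}.
Read 'b': B→{H}; now {H}.
Read 'b': H→{F, H}; now {F, H}.
Read 'a': F→{C}, H→{D, F, G}; now {C, D, F, G}.
None of the earlier sets intersect F, but {C, D, F, G} does.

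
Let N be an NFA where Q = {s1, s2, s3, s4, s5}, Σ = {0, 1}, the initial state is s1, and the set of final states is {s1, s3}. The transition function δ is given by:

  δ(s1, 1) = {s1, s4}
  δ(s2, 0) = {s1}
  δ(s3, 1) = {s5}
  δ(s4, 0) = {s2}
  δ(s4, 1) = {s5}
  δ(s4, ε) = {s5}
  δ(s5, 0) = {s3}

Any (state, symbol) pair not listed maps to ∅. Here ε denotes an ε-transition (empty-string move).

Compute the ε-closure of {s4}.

Begin with {s4}.
ε-move s4 → s5; add s5.

{s4, s5}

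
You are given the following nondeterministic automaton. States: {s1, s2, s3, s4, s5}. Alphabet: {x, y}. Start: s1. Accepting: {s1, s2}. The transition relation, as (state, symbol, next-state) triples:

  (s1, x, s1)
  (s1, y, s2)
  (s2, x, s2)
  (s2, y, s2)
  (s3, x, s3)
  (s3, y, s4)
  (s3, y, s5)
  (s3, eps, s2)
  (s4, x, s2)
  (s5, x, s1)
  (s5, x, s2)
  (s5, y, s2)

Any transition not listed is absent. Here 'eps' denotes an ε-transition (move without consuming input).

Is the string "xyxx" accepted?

Yes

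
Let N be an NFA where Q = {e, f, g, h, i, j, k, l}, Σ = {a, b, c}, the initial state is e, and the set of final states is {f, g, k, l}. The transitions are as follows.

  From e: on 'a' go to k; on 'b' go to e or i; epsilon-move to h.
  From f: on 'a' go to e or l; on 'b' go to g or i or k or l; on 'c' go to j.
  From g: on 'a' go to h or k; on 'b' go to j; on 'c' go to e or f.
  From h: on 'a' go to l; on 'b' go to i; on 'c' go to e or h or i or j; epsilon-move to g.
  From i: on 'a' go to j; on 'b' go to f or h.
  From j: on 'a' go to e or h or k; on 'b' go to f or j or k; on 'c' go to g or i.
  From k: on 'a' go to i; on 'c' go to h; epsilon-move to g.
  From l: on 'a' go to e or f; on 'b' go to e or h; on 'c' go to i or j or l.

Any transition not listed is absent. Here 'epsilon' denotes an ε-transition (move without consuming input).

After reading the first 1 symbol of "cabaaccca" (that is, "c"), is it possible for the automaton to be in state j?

Start: ε-closure({e}) = {e, g, h}.
Read 'c': {e, g, h} → {e, f, g, h, i, j}.
State j is in {e, f, g, h, i, j}.

Yes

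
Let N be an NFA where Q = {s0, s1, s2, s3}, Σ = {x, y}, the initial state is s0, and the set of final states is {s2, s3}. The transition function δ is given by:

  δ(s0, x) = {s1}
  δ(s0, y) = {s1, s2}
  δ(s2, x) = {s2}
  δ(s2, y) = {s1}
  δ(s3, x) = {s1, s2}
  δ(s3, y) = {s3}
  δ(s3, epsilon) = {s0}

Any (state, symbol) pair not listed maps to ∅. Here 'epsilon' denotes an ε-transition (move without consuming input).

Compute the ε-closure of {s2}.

Begin with {s2}.
No ε-moves leave this set, so the closure equals the set itself.

{s2}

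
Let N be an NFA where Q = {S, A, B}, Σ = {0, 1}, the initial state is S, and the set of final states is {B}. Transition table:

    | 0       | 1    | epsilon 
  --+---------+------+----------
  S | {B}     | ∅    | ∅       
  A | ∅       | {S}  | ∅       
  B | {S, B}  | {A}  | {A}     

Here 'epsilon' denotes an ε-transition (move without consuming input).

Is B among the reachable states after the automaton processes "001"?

No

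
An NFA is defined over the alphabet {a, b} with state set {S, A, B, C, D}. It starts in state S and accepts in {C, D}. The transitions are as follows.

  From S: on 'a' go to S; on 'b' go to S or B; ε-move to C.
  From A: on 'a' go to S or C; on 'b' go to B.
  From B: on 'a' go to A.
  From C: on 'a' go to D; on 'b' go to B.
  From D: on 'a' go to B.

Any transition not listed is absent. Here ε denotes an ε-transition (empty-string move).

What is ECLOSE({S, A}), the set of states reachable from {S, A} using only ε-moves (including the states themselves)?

Begin with {S, A}.
ε-move S → C; add C.

{S, A, C}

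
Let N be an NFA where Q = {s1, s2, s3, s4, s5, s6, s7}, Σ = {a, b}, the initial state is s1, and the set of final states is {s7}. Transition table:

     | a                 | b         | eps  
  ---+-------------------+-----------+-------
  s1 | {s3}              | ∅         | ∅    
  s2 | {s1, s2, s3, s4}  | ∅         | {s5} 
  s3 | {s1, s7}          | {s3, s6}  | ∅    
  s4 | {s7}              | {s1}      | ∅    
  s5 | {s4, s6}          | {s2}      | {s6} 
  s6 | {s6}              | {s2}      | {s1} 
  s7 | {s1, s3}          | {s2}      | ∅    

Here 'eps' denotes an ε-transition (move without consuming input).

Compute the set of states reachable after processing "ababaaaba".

Start in {s1}.
Read 'a': s1→{s3}; now {s3}.
Read 'b': s3→{s3, s6}; union {s3, s6}; ε-closure = {s1, s3, s6}.
Read 'a': s1→{s3}, s3→{s1, s7}, s6→{s6}; now {s1, s3, s6, s7}.
Read 'b': s1→∅, s3→{s3, s6}, s6→{s2}, s7→{s2}; union {s2, s3, s6}; ε-closure = {s1, s2, s3, s5, s6}.
Read 'a': s1→{s3}, s2→{s1, s2, s3, s4}, s3→{s1, s7}, s5→{s4, s6}, s6→{s6}; union {s1, s2, s3, s4, s6, s7}; ε-closure = {s1, s2, s3, s4, s5, s6, s7}.
Read 'a': s1→{s3}, s2→{s1, s2, s3, s4}, s3→{s1, s7}, s4→{s7}, s5→{s4, s6}, s6→{s6}, s7→{s1, s3}; union {s1, s2, s3, s4, s6, s7}; ε-closure = {s1, s2, s3, s4, s5, s6, s7}.
Read 'a': s1→{s3}, s2→{s1, s2, s3, s4}, s3→{s1, s7}, s4→{s7}, s5→{s4, s6}, s6→{s6}, s7→{s1, s3}; union {s1, s2, s3, s4, s6, s7}; ε-closure = {s1, s2, s3, s4, s5, s6, s7}.
Read 'b': s1→∅, s2→∅, s3→{s3, s6}, s4→{s1}, s5→{s2}, s6→{s2}, s7→{s2}; union {s1, s2, s3, s6}; ε-closure = {s1, s2, s3, s5, s6}.
Read 'a': s1→{s3}, s2→{s1, s2, s3, s4}, s3→{s1, s7}, s5→{s4, s6}, s6→{s6}; union {s1, s2, s3, s4, s6, s7}; ε-closure = {s1, s2, s3, s4, s5, s6, s7}.

{s1, s2, s3, s4, s5, s6, s7}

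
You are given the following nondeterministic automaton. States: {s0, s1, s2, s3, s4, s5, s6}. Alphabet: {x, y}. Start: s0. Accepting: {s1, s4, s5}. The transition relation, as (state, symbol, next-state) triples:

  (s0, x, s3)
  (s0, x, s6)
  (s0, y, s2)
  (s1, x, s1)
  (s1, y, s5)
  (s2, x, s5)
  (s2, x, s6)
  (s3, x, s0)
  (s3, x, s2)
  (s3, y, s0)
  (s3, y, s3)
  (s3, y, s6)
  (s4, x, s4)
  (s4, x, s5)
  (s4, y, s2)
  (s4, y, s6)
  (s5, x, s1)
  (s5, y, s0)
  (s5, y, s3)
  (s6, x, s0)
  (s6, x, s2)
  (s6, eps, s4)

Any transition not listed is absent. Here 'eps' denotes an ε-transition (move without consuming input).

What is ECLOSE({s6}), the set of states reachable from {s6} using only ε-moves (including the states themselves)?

Begin with {s6}.
ε-move s6 → s4; add s4.

{s4, s6}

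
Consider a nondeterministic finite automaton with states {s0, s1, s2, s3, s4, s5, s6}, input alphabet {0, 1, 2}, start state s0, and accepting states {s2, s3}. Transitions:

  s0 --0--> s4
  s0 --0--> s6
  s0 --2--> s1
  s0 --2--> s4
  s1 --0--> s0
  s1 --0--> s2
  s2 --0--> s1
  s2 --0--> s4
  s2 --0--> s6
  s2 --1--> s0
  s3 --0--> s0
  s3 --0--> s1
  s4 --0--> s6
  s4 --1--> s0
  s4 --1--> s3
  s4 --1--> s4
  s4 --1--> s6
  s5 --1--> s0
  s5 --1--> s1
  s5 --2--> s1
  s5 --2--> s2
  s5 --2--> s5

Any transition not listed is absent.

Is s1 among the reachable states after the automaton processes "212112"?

Yes

Start in {s0}.
Read '2': s0→{s1, s4}; now {s1, s4}.
Read '1': s1→∅, s4→{s0, s3, s4, s6}; now {s0, s3, s4, s6}.
Read '2': s0→{s1, s4}, s3→∅, s4→∅, s6→∅; now {s1, s4}.
Read '1': s1→∅, s4→{s0, s3, s4, s6}; now {s0, s3, s4, s6}.
Read '1': s0→∅, s3→∅, s4→{s0, s3, s4, s6}, s6→∅; now {s0, s3, s4, s6}.
Read '2': s0→{s1, s4}, s3→∅, s4→∅, s6→∅; now {s1, s4}.
State s1 is in {s1, s4}.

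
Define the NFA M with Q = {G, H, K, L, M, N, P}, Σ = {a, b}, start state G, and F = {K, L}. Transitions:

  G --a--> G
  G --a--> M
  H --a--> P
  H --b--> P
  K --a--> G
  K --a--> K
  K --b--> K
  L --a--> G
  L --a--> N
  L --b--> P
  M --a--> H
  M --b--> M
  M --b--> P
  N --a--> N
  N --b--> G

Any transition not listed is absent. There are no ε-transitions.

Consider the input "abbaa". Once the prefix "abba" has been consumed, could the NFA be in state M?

No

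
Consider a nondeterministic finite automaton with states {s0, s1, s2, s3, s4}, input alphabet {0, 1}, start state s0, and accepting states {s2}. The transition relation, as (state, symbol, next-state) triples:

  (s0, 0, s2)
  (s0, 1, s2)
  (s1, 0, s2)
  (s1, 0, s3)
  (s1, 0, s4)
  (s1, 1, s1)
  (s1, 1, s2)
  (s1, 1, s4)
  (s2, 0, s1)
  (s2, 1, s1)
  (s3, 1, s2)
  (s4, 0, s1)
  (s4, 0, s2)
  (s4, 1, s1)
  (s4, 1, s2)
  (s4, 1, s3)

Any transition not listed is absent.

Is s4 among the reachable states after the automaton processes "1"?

Start in {s0}.
Read '1': s0→{s2}; now {s2}.
State s4 is not in {s2}.

No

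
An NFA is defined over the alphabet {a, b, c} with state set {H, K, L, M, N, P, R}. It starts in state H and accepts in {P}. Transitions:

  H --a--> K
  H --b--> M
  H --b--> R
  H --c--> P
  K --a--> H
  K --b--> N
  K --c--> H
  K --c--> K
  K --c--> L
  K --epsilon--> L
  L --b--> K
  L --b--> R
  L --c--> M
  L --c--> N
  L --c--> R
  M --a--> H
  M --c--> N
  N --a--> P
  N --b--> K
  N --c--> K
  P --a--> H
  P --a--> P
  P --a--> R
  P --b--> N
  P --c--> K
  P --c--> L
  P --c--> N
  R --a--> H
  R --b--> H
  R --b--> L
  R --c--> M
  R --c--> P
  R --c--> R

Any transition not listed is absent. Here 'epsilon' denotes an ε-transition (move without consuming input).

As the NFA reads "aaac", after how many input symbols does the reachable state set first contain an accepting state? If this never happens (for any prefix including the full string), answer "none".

none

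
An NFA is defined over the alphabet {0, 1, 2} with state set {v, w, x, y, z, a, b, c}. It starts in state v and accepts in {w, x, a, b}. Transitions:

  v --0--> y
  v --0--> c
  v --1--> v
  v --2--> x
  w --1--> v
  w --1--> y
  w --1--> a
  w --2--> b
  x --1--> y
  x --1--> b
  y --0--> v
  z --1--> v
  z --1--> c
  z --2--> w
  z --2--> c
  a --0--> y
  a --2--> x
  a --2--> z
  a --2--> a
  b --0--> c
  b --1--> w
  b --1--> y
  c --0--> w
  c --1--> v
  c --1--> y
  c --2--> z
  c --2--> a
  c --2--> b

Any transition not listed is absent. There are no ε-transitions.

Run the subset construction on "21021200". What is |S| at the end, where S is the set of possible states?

2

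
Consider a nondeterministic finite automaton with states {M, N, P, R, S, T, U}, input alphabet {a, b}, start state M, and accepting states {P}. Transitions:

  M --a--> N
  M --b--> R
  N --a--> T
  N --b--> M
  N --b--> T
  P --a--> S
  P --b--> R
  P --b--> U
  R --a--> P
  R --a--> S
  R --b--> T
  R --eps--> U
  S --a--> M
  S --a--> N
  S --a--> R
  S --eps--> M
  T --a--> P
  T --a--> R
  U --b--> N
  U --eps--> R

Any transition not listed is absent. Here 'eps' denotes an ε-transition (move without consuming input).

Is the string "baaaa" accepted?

Yes

Start in {M}.
Read 'b': M→{R}; union {R}; ε-closure = {R, U}.
Read 'a': R→{P, S}, U→∅; union {P, S}; ε-closure = {M, P, S}.
Read 'a': M→{N}, P→{S}, S→{M, N, R}; union {M, N, R, S}; ε-closure = {M, N, R, S, U}.
Read 'a': M→{N}, N→{T}, R→{P, S}, S→{M, N, R}, U→∅; union {M, N, P, R, S, T}; ε-closure = {M, N, P, R, S, T, U}.
Read 'a': M→{N}, N→{T}, P→{S}, R→{P, S}, S→{M, N, R}, T→{P, R}, U→∅; union {M, N, P, R, S, T}; ε-closure = {M, N, P, R, S, T, U}.
The final set {M, N, P, R, S, T, U} contains the accepting state P.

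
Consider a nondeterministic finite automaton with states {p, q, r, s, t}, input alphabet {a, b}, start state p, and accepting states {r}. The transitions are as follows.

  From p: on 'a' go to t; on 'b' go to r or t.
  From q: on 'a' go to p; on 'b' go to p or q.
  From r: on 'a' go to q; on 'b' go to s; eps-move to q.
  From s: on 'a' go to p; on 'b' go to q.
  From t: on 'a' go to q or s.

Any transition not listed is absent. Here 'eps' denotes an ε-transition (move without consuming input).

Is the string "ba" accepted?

No

Start in {p}.
Read 'b': p→{r, t}; union {r, t}; ε-closure = {q, r, t}.
Read 'a': q→{p}, r→{q}, t→{q, s}; now {p, q, s}.
The final set {p, q, s} contains no accepting state.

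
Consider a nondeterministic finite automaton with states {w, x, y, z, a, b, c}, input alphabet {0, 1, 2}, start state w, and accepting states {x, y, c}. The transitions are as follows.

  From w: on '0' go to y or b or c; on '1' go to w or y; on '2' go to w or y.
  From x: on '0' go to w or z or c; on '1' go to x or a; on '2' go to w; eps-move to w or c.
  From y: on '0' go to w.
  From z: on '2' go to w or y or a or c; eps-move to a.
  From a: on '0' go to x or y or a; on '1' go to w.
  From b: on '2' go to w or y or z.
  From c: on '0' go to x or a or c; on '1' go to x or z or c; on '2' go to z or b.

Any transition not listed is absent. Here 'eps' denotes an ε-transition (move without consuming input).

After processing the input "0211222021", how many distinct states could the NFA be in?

2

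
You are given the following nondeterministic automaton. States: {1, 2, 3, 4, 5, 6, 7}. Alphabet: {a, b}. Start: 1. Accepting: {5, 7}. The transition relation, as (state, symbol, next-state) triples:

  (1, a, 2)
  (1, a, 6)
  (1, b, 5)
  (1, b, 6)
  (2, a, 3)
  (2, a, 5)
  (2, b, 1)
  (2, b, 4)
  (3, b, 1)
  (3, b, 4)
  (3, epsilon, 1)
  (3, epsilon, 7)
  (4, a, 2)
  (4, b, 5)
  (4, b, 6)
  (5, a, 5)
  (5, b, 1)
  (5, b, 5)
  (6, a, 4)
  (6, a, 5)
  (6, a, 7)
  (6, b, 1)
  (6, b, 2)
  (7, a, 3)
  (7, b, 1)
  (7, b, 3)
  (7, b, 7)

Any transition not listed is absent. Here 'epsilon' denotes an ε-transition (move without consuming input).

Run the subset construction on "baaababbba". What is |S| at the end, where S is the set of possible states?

Start in {1}.
Read 'b': {1} → {5, 6}.
Read 'a': {5, 6} → {4, 5, 7}.
Read 'a': {4, 5, 7} → {1, 2, 3, 5, 7}.
Read 'a': {1, 2, 3, 5, 7} → {1, 2, 3, 5, 6, 7}.
Read 'b': {1, 2, 3, 5, 6, 7} → {1, 2, 3, 4, 5, 6, 7}.
Read 'a': {1, 2, 3, 4, 5, 6, 7} → {1, 2, 3, 4, 5, 6, 7}.
Read 'b': {1, 2, 3, 4, 5, 6, 7} → {1, 2, 3, 4, 5, 6, 7}.
Read 'b': {1, 2, 3, 4, 5, 6, 7} → {1, 2, 3, 4, 5, 6, 7}.
Read 'b': {1, 2, 3, 4, 5, 6, 7} → {1, 2, 3, 4, 5, 6, 7}.
Read 'a': {1, 2, 3, 4, 5, 6, 7} → {1, 2, 3, 4, 5, 6, 7}.
That set has 7 states.

7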